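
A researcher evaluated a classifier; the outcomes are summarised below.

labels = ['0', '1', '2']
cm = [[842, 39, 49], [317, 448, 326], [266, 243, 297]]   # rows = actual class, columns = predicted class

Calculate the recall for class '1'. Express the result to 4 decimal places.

Take TP from the diagonal, FP from the rest of the '1' prediction marginal, FN from the rest of the '1' actual marginal.
recall = TP/(TP+FN).
1: TP=448, FN=317+326=643 → 448/1091 = 0.41063

0.4106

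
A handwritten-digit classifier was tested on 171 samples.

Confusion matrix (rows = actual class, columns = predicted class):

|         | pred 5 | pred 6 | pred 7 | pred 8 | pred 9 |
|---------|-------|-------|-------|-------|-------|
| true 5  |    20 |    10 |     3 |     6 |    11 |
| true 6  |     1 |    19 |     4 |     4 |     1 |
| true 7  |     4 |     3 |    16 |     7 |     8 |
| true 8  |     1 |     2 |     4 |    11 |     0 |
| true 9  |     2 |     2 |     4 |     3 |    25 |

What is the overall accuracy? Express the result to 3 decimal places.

0.532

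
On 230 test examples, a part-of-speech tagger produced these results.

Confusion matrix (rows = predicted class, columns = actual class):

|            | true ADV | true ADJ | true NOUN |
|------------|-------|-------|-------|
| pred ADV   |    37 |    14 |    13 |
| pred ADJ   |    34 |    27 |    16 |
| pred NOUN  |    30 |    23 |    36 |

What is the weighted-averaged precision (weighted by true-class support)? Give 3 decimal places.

0.466

Per-class precision (TP/(TP+FP)):
  ADV: TP=37, FP=14+13=27 → 37/64 = 0.5781
  ADJ: TP=27, FP=34+16=50 → 27/77 = 0.3506
  NOUN: TP=36, FP=30+23=53 → 36/89 = 0.4045
Weighted-precision = Σ (supportᵢ/N)·precisionᵢ with N=230: (101/230)·0.5781 + (64/230)·0.3506 + (65/230)·0.4045 = 0.466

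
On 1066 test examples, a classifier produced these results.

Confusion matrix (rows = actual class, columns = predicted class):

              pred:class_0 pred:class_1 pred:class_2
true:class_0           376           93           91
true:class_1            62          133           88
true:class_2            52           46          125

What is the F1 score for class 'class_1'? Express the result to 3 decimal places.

Treat 'class_1' as positive and all other classes as negative.
F1 score = 2·TP/(2·TP+FP+FN).
class_1: TP=133, FP=93+46=139, FN=62+88=150 → 266/555 = 0.4793

0.479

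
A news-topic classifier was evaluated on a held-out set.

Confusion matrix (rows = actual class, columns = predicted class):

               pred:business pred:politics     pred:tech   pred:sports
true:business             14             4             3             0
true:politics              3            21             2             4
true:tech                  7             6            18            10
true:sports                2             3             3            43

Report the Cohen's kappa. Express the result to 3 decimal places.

0.549

Observed agreement pₒ = trace/N = 96/143 = 0.6713
Expected agreement pₑ = Σ (rowᵢ·colᵢ)/N² = (21·26 + 30·34 + 41·26 + 51·57)/143² = 0.2709
κ = (pₒ − pₑ)/(1 − pₑ) = (0.6713 − 0.2709)/(1 − 0.2709) = 0.549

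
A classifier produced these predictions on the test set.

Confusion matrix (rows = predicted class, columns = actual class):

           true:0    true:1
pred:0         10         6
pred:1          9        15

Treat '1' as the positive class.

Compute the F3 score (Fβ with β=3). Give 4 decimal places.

0.7042

Fβ = (1+β²)·TP / ((1+β²)·TP + β²·FN + FP), with β²=9
= 10·15 / (10·15 + 9·6 + 9) = 0.7042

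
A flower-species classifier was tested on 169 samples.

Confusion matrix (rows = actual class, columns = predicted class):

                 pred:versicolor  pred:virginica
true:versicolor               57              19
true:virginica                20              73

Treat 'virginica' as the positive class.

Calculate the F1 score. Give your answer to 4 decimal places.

Precision = TP/(TP+FP) = 73/92 = 0.7935
Recall = TP/(TP+FN) = 73/93 = 0.7849
F1 = 2·TP/(2·TP+FP+FN) = 146/185 = 0.7892

0.7892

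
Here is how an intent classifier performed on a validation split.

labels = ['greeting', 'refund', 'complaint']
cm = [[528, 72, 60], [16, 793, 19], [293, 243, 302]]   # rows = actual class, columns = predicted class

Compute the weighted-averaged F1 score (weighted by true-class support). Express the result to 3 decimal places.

Per-class F1 score (2·TP/(2·TP+FP+FN)):
  greeting: TP=528, FP=16+293=309, FN=72+60=132 → 1056/1497 = 0.7054
  refund: TP=793, FP=72+243=315, FN=16+19=35 → 1586/1936 = 0.8192
  complaint: TP=302, FP=60+19=79, FN=293+243=536 → 604/1219 = 0.4955
Weighted-F1 score = Σ (supportᵢ/N)·F1 scoreᵢ with N=2326: (660/2326)·0.7054 + (828/2326)·0.8192 + (838/2326)·0.4955 = 0.670

0.670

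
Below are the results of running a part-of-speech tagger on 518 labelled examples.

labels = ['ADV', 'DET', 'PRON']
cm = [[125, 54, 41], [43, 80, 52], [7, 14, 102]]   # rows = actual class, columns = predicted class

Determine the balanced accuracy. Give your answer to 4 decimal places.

Balanced accuracy = mean of per-class recall.
  ADV: recall = 125/220 = 0.56818
  DET: recall = 80/175 = 0.45714
  PRON: recall = 102/123 = 0.82927
Mean = (0.56818 + 0.45714 + 0.82927) / 3 = 0.6182

0.6182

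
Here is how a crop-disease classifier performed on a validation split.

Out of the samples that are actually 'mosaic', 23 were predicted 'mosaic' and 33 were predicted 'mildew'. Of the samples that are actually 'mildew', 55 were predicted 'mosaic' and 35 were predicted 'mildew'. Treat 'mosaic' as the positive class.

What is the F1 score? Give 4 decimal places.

0.3433

Precision = TP/(TP+FP) = 23/78 = 0.2949
Recall = TP/(TP+FN) = 23/56 = 0.4107
F1 = 2·TP/(2·TP+FP+FN) = 46/134 = 0.3433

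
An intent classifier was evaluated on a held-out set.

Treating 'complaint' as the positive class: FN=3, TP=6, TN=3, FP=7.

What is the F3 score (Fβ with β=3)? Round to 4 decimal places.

Fβ = (1+β²)·TP / ((1+β²)·TP + β²·FN + FP), with β²=9
= 10·6 / (10·6 + 9·3 + 7) = 0.6383

0.6383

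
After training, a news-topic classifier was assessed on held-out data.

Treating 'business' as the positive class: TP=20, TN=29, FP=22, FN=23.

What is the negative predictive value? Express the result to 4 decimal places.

NPV = TN/(TN+FN) = 29/(29+23) = 0.5577

0.5577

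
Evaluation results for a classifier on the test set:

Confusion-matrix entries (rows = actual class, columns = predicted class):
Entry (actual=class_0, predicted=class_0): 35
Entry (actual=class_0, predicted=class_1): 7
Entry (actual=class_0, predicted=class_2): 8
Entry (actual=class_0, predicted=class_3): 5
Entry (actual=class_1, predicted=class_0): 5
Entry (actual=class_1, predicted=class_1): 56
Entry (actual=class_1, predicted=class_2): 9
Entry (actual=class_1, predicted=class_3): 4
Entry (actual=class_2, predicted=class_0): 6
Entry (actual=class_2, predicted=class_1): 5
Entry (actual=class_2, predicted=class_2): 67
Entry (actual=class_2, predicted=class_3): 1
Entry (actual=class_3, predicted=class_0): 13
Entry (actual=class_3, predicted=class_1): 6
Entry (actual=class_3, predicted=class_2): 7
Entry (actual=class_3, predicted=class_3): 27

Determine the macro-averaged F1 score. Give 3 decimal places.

Per-class F1 score (2·TP/(2·TP+FP+FN)):
  class_0: TP=35, FP=5+6+13=24, FN=7+8+5=20 → 70/114 = 0.6140
  class_1: TP=56, FP=7+5+6=18, FN=5+9+4=18 → 112/148 = 0.7568
  class_2: TP=67, FP=8+9+7=24, FN=6+5+1=12 → 134/170 = 0.7882
  class_3: TP=27, FP=5+4+1=10, FN=13+6+7=26 → 54/90 = 0.6000
Macro-F1 score = mean = (0.6140 + 0.7568 + 0.7882 + 0.6000) / 4 = 0.690

0.690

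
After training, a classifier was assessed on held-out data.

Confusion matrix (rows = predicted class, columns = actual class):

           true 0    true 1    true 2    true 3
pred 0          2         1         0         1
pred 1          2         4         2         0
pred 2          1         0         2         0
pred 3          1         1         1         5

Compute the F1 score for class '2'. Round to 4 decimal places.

0.5000

Take TP from the diagonal, FP from the rest of the '2' prediction marginal, FN from the rest of the '2' actual marginal.
F1 score = 2·TP/(2·TP+FP+FN).
2: TP=2, FP=1+0+0=1, FN=0+2+1=3 → 4/8 = 0.50000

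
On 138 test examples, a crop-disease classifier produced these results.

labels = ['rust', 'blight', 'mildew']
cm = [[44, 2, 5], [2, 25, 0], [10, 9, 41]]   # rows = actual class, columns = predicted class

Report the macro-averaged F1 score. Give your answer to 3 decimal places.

Per-class F1 score (2·TP/(2·TP+FP+FN)):
  rust: TP=44, FP=2+10=12, FN=2+5=7 → 88/107 = 0.8224
  blight: TP=25, FP=2+9=11, FN=2+0=2 → 50/63 = 0.7937
  mildew: TP=41, FP=5+0=5, FN=10+9=19 → 82/106 = 0.7736
Macro-F1 score = mean = (0.8224 + 0.7937 + 0.7736) / 3 = 0.797

0.797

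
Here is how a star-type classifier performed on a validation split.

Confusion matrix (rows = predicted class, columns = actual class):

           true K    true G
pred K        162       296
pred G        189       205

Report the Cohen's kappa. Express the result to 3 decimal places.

Observed agreement pₒ = trace/N = 367/852 = 0.4308
Expected agreement pₑ = Σ (rowᵢ·colᵢ)/N² = (351·458 + 501·394)/852² = 0.4934
κ = (pₒ − pₑ)/(1 − pₑ) = (0.4308 − 0.4934)/(1 − 0.4934) = -0.124

-0.124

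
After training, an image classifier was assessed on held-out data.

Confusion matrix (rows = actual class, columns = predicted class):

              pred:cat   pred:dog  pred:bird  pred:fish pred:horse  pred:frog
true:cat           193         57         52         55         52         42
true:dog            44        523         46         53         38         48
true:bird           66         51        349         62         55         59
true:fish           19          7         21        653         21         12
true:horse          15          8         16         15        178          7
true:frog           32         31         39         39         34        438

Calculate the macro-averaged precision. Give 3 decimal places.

Per-class precision (TP/(TP+FP)):
  cat: TP=193, FP=44+66+19+15+32=176 → 193/369 = 0.5230
  dog: TP=523, FP=57+51+7+8+31=154 → 523/677 = 0.7725
  bird: TP=349, FP=52+46+21+16+39=174 → 349/523 = 0.6673
  fish: TP=653, FP=55+53+62+15+39=224 → 653/877 = 0.7446
  horse: TP=178, FP=52+38+55+21+34=200 → 178/378 = 0.4709
  frog: TP=438, FP=42+48+59+12+7=168 → 438/606 = 0.7228
Macro-precision = mean = (0.5230 + 0.7725 + 0.6673 + 0.7446 + 0.4709 + 0.7228) / 6 = 0.650

0.650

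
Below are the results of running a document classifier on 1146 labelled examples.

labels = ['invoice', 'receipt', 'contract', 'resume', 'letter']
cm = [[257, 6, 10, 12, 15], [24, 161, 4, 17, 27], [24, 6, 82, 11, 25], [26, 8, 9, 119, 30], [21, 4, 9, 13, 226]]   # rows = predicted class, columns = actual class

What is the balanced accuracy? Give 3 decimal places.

Balanced accuracy = mean of per-class recall.
  invoice: recall = 257/352 = 0.7301
  receipt: recall = 161/185 = 0.8703
  contract: recall = 82/114 = 0.7193
  resume: recall = 119/172 = 0.6919
  letter: recall = 226/323 = 0.6997
Mean = (0.7301 + 0.8703 + 0.7193 + 0.6919 + 0.6997) / 5 = 0.742

0.742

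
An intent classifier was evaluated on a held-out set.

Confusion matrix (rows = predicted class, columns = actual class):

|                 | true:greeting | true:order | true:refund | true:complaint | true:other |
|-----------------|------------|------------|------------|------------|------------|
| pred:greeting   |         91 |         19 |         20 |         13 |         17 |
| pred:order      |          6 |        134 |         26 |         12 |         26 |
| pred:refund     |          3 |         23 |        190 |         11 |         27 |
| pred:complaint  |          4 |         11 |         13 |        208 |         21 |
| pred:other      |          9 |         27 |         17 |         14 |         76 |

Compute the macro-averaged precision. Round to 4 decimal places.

0.6629

Per-class precision (TP/(TP+FP)):
  greeting: TP=91, FP=19+20+13+17=69 → 91/160 = 0.56875
  order: TP=134, FP=6+26+12+26=70 → 134/204 = 0.65686
  refund: TP=190, FP=3+23+11+27=64 → 190/254 = 0.74803
  complaint: TP=208, FP=4+11+13+21=49 → 208/257 = 0.80934
  other: TP=76, FP=9+27+17+14=67 → 76/143 = 0.53147
Macro-precision = mean = (0.56875 + 0.65686 + 0.74803 + 0.80934 + 0.53147) / 5 = 0.6629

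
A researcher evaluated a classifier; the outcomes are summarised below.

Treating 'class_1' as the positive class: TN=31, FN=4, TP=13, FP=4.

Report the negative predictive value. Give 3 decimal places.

0.886

NPV = TN/(TN+FN) = 31/(31+4) = 0.886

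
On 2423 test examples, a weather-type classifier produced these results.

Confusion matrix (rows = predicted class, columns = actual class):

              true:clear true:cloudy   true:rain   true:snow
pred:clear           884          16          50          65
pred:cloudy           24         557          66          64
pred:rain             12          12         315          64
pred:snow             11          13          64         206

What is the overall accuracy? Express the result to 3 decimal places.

0.810

Accuracy = trace / total = (884+557+315+206=1962) / 2423 = 1962/2423 = 0.810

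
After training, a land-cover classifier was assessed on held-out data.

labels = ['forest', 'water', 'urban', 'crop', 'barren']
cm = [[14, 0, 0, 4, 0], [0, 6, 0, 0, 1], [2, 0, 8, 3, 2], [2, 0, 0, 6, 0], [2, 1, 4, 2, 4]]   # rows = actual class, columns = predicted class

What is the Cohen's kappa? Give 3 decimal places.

0.520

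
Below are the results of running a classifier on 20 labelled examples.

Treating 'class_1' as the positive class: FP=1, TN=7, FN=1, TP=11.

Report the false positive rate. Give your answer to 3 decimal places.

FPR = FP/(FP+TN) = 1/(1+7) = 0.125

0.125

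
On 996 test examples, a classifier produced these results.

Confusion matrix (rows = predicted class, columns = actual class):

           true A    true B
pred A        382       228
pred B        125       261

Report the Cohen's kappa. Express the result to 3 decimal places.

Observed agreement pₒ = trace/N = 643/996 = 0.6456
Expected agreement pₑ = Σ (rowᵢ·colᵢ)/N² = (507·610 + 489·386)/996² = 0.5020
κ = (pₒ − pₑ)/(1 − pₑ) = (0.6456 − 0.5020)/(1 − 0.5020) = 0.288

0.288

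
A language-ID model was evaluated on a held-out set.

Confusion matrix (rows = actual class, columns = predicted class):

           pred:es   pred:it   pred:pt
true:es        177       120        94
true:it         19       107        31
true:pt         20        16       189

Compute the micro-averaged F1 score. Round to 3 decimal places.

Micro-averaging pools counts across classes: ΣTP=473, ΣFP=300, ΣFN=300.
Micro-F1 score = 2·TP/(2·TP+FP+FN) on pooled counts = 0.612 (equals overall accuracy in single-label multiclass).

0.612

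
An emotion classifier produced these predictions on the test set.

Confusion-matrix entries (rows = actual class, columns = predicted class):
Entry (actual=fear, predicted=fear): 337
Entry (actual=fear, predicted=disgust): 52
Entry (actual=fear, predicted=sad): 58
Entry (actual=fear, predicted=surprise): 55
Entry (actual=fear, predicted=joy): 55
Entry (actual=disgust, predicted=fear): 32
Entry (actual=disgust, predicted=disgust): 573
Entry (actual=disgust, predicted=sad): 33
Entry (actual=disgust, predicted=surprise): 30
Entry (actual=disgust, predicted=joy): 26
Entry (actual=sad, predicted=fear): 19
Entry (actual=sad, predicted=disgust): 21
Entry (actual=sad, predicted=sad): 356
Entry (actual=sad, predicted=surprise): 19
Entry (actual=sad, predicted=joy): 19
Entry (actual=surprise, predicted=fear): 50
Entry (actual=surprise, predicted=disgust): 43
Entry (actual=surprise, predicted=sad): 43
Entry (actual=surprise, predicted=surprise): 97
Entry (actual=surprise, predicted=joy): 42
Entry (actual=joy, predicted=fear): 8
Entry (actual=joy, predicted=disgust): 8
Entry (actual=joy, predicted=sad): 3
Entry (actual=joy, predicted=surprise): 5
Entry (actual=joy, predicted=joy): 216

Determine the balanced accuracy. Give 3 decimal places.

0.701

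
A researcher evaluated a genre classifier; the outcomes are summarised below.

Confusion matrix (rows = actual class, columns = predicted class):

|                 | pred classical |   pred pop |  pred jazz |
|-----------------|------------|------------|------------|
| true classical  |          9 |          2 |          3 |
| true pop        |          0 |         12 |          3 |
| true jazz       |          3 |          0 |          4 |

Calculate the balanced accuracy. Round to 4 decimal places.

Balanced accuracy = mean of per-class recall.
  classical: recall = 9/14 = 0.64286
  pop: recall = 12/15 = 0.80000
  jazz: recall = 4/7 = 0.57143
Mean = (0.64286 + 0.80000 + 0.57143) / 3 = 0.6714

0.6714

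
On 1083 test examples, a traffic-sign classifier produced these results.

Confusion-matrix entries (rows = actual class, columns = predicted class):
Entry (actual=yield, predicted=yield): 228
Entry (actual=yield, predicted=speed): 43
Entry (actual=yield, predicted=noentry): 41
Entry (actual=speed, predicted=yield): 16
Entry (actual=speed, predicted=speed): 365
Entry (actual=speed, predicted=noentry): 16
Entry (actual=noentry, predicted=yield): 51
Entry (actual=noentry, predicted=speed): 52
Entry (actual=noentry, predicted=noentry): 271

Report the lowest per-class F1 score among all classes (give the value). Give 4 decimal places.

Per-class F1 score (2·TP/(2·TP+FP+FN)):
  yield: TP=228, FP=16+51=67, FN=43+41=84 → 456/607 = 0.75124
  speed: TP=365, FP=43+52=95, FN=16+16=32 → 730/857 = 0.85181
  noentry: TP=271, FP=41+16=57, FN=51+52=103 → 542/702 = 0.77208
Lowest is class 'yield' with F1 score = 0.7512.

0.7512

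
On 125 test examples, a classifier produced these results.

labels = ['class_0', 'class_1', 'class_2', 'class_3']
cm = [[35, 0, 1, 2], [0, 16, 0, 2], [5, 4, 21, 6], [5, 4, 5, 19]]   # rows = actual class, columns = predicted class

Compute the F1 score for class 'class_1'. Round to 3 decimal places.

0.762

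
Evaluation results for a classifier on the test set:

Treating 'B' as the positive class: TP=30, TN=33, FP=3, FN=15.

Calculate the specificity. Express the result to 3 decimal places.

Specificity = TN/(TN+FP) = 33/(33+3) = 0.917

0.917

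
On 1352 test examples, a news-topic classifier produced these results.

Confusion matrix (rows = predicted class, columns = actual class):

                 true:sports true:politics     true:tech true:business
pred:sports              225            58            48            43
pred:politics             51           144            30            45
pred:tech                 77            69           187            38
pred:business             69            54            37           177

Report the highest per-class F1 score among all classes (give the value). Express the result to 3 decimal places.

0.565

Per-class F1 score (2·TP/(2·TP+FP+FN)):
  sports: TP=225, FP=58+48+43=149, FN=51+77+69=197 → 450/796 = 0.5653
  politics: TP=144, FP=51+30+45=126, FN=58+69+54=181 → 288/595 = 0.4840
  tech: TP=187, FP=77+69+38=184, FN=48+30+37=115 → 374/673 = 0.5557
  business: TP=177, FP=69+54+37=160, FN=43+45+38=126 → 354/640 = 0.5531
Highest is class 'sports' with F1 score = 0.565.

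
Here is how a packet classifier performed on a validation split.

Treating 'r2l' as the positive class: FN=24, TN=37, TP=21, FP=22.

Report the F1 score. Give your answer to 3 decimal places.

0.477

Precision = TP/(TP+FP) = 21/43 = 0.4884
Recall = TP/(TP+FN) = 21/45 = 0.4667
F1 = 2·TP/(2·TP+FP+FN) = 42/88 = 0.477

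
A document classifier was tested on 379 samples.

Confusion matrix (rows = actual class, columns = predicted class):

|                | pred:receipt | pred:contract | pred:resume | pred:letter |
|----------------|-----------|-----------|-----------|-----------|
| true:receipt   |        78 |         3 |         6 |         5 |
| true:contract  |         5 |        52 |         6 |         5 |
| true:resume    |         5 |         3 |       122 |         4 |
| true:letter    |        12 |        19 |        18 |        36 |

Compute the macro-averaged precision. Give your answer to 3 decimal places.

0.744

Per-class precision (TP/(TP+FP)):
  receipt: TP=78, FP=5+5+12=22 → 78/100 = 0.7800
  contract: TP=52, FP=3+3+19=25 → 52/77 = 0.6753
  resume: TP=122, FP=6+6+18=30 → 122/152 = 0.8026
  letter: TP=36, FP=5+5+4=14 → 36/50 = 0.7200
Macro-precision = mean = (0.7800 + 0.6753 + 0.8026 + 0.7200) / 4 = 0.744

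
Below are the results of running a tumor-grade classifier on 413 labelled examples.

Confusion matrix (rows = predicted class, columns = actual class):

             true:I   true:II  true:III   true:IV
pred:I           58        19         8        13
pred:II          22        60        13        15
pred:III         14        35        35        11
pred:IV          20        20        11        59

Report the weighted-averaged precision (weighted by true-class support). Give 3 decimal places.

Per-class precision (TP/(TP+FP)):
  I: TP=58, FP=19+8+13=40 → 58/98 = 0.5918
  II: TP=60, FP=22+13+15=50 → 60/110 = 0.5455
  III: TP=35, FP=14+35+11=60 → 35/95 = 0.3684
  IV: TP=59, FP=20+20+11=51 → 59/110 = 0.5364
Weighted-precision = Σ (supportᵢ/N)·precisionᵢ with N=413: (114/413)·0.5918 + (134/413)·0.5455 + (67/413)·0.3684 + (98/413)·0.5364 = 0.527

0.527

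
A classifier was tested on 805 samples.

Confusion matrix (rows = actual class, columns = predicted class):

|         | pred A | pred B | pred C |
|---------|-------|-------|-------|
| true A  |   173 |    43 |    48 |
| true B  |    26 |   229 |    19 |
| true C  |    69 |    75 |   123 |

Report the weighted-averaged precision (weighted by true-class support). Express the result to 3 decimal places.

Per-class precision (TP/(TP+FP)):
  A: TP=173, FP=26+69=95 → 173/268 = 0.6455
  B: TP=229, FP=43+75=118 → 229/347 = 0.6599
  C: TP=123, FP=48+19=67 → 123/190 = 0.6474
Weighted-precision = Σ (supportᵢ/N)·precisionᵢ with N=805: (264/805)·0.6455 + (274/805)·0.6599 + (267/805)·0.6474 = 0.651

0.651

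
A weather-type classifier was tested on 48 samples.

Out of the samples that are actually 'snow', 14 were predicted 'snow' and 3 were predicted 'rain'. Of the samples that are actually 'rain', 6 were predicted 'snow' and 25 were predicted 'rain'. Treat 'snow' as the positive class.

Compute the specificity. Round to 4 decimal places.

0.8065

Specificity = TN/(TN+FP) = 25/(25+6) = 0.8065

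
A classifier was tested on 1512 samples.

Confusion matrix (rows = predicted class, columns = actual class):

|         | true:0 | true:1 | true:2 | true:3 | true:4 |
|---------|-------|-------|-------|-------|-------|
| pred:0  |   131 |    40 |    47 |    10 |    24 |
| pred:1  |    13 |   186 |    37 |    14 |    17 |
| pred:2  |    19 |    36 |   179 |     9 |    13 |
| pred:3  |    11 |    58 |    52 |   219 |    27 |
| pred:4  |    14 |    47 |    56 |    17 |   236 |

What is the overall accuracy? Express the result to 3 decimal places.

0.629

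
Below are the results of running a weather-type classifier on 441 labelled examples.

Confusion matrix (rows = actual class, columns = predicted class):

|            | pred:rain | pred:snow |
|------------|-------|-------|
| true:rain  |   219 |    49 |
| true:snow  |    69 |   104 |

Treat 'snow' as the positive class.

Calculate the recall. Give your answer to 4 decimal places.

Recall = TP/(TP+FN) = 104/(104+69) = 104/173 = 0.6012

0.6012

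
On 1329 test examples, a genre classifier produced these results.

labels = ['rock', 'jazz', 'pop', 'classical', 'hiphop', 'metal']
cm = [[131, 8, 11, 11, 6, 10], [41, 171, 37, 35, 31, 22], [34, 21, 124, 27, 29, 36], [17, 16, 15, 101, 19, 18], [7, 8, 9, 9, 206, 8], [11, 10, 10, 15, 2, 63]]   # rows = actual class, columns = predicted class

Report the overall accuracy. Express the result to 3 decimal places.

0.599

Accuracy = trace / total = (131+171+124+101+206+63=796) / 1329 = 796/1329 = 0.599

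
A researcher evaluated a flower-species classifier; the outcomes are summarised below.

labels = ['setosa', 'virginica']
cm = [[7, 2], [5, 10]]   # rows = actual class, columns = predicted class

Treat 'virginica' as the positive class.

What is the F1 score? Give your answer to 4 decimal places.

0.7407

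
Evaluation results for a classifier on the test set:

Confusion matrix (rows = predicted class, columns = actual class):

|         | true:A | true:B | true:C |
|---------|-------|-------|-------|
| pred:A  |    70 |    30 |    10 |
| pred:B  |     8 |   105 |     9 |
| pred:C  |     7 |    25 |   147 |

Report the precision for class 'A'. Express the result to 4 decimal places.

Take TP from the diagonal, FP from the rest of the 'A' prediction marginal, FN from the rest of the 'A' actual marginal.
precision = TP/(TP+FP).
A: TP=70, FP=30+10=40 → 70/110 = 0.63636

0.6364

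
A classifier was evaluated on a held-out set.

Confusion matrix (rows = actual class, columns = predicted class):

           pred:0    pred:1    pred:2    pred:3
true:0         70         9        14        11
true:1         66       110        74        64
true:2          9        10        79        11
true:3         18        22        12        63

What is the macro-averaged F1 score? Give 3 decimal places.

0.506

Per-class F1 score (2·TP/(2·TP+FP+FN)):
  0: TP=70, FP=66+9+18=93, FN=9+14+11=34 → 140/267 = 0.5243
  1: TP=110, FP=9+10+22=41, FN=66+74+64=204 → 220/465 = 0.4731
  2: TP=79, FP=14+74+12=100, FN=9+10+11=30 → 158/288 = 0.5486
  3: TP=63, FP=11+64+11=86, FN=18+22+12=52 → 126/264 = 0.4773
Macro-F1 score = mean = (0.5243 + 0.4731 + 0.5486 + 0.4773) / 4 = 0.506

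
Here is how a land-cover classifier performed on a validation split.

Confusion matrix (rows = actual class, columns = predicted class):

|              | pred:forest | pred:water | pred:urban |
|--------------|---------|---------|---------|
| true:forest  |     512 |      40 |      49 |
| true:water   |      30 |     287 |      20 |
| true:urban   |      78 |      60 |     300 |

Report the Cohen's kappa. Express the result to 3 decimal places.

Observed agreement pₒ = trace/N = 1099/1376 = 0.7987
Expected agreement pₑ = Σ (rowᵢ·colᵢ)/N² = (601·620 + 337·387 + 438·369)/1376² = 0.3510
κ = (pₒ − pₑ)/(1 − pₑ) = (0.7987 − 0.3510)/(1 − 0.3510) = 0.690

0.690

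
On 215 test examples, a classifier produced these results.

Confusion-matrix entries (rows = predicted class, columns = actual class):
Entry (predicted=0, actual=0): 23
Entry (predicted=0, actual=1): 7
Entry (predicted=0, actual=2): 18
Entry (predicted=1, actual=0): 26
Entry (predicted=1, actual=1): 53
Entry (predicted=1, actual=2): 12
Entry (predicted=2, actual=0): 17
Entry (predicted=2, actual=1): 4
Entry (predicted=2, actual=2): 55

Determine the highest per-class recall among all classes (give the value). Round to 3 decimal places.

0.828

Per-class recall (TP/(TP+FN)):
  0: TP=23, FN=26+17=43 → 23/66 = 0.3485
  1: TP=53, FN=7+4=11 → 53/64 = 0.8281
  2: TP=55, FN=18+12=30 → 55/85 = 0.6471
Highest is class '1' with recall = 0.828.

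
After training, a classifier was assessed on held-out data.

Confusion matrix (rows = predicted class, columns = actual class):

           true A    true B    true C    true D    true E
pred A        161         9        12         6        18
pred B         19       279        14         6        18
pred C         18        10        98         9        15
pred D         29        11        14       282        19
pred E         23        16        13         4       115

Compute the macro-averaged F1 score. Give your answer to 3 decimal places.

0.740

Per-class F1 score (2·TP/(2·TP+FP+FN)):
  A: TP=161, FP=9+12+6+18=45, FN=19+18+29+23=89 → 322/456 = 0.7061
  B: TP=279, FP=19+14+6+18=57, FN=9+10+11+16=46 → 558/661 = 0.8442
  C: TP=98, FP=18+10+9+15=52, FN=12+14+14+13=53 → 196/301 = 0.6512
  D: TP=282, FP=29+11+14+19=73, FN=6+6+9+4=25 → 564/662 = 0.8520
  E: TP=115, FP=23+16+13+4=56, FN=18+18+15+19=70 → 230/356 = 0.6461
Macro-F1 score = mean = (0.7061 + 0.8442 + 0.6512 + 0.8520 + 0.6461) / 5 = 0.740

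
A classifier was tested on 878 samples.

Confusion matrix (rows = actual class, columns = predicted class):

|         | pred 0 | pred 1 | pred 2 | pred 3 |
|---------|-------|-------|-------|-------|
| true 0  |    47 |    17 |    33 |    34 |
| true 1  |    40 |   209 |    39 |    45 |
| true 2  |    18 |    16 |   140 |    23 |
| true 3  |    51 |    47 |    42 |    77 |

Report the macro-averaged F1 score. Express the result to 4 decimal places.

0.5023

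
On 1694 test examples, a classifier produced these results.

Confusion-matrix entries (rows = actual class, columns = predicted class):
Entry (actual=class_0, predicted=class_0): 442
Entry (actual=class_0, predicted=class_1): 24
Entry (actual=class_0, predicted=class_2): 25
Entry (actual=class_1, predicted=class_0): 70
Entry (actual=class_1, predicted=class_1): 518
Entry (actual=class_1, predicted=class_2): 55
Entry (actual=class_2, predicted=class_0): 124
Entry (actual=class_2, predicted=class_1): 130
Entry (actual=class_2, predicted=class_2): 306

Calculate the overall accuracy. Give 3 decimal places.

0.747

Accuracy = trace / total = (442+518+306=1266) / 1694 = 1266/1694 = 0.747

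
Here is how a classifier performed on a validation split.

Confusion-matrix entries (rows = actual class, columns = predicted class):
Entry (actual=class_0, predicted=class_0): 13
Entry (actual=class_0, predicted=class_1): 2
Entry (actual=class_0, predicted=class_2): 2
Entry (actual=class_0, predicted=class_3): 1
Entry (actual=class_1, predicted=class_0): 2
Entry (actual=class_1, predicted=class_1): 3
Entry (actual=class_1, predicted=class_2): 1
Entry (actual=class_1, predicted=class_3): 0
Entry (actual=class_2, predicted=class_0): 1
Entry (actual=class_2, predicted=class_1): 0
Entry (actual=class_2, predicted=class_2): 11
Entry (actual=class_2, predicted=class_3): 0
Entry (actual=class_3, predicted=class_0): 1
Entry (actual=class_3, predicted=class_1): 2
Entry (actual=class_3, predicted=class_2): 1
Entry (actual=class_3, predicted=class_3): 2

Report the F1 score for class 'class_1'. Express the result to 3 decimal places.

One-vs-rest for 'class_1': TP = diagonal; FP = other classes predicted 'class_1'; FN = 'class_1' predicted as other.
F1 score = 2·TP/(2·TP+FP+FN).
class_1: TP=3, FP=2+0+2=4, FN=2+1+0=3 → 6/13 = 0.4615

0.462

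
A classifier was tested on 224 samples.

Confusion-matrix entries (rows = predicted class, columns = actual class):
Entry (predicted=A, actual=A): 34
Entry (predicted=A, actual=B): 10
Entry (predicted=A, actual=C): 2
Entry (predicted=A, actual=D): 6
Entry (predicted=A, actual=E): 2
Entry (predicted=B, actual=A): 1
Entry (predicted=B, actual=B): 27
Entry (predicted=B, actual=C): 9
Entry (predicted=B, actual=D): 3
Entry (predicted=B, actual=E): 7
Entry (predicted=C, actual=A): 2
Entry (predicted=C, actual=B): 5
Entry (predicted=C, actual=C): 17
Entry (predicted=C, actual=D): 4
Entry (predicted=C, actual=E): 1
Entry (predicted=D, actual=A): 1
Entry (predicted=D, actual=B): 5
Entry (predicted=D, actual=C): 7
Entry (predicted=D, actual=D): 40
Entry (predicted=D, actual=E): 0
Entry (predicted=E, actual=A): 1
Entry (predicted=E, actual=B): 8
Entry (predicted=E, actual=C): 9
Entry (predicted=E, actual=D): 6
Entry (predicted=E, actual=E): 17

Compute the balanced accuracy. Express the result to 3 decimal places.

Balanced accuracy = mean of per-class recall.
  A: recall = 34/39 = 0.8718
  B: recall = 27/55 = 0.4909
  C: recall = 17/44 = 0.3864
  D: recall = 40/59 = 0.6780
  E: recall = 17/27 = 0.6296
Mean = (0.8718 + 0.4909 + 0.3864 + 0.6780 + 0.6296) / 5 = 0.611

0.611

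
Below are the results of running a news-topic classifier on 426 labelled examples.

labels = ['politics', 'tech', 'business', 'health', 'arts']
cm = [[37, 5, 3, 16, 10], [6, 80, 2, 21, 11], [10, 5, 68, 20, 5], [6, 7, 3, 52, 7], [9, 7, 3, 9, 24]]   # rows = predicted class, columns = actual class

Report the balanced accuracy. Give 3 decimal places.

0.607

Balanced accuracy = mean of per-class recall.
  politics: recall = 37/68 = 0.5441
  tech: recall = 80/104 = 0.7692
  business: recall = 68/79 = 0.8608
  health: recall = 52/118 = 0.4407
  arts: recall = 24/57 = 0.4211
Mean = (0.5441 + 0.7692 + 0.8608 + 0.4407 + 0.4211) / 5 = 0.607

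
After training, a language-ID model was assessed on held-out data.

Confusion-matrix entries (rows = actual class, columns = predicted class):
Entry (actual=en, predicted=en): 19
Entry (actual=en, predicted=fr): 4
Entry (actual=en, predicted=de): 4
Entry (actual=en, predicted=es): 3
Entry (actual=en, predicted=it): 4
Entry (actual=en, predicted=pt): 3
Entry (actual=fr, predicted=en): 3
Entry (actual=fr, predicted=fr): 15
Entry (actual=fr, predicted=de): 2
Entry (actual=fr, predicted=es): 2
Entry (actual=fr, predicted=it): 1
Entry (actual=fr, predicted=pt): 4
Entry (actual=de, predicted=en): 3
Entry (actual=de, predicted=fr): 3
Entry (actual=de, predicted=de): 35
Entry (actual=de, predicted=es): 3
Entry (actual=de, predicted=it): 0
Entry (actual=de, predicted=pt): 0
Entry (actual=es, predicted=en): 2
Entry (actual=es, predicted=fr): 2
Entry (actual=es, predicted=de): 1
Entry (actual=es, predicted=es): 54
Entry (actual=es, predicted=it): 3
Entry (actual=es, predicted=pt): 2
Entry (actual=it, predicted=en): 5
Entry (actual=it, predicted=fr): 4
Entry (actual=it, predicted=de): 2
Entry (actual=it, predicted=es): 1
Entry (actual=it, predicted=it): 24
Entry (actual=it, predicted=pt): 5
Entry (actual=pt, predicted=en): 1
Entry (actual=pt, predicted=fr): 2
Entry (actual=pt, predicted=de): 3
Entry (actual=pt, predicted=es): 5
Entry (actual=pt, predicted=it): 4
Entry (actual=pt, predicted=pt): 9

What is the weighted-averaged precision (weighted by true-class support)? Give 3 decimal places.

0.655

Per-class precision (TP/(TP+FP)):
  en: TP=19, FP=3+3+2+5+1=14 → 19/33 = 0.5758
  fr: TP=15, FP=4+3+2+4+2=15 → 15/30 = 0.5000
  de: TP=35, FP=4+2+1+2+3=12 → 35/47 = 0.7447
  es: TP=54, FP=3+2+3+1+5=14 → 54/68 = 0.7941
  it: TP=24, FP=4+1+0+3+4=12 → 24/36 = 0.6667
  pt: TP=9, FP=3+4+0+2+5=14 → 9/23 = 0.3913
Weighted-precision = Σ (supportᵢ/N)·precisionᵢ with N=237: (37/237)·0.5758 + (27/237)·0.5000 + (44/237)·0.7447 + (64/237)·0.7941 + (41/237)·0.6667 + (24/237)·0.3913 = 0.655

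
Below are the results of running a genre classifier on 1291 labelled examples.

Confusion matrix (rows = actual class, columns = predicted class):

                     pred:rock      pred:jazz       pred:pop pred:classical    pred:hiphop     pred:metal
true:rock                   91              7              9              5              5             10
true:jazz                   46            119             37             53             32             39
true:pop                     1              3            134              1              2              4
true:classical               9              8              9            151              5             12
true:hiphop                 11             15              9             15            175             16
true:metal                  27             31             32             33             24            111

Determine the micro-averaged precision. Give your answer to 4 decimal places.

Micro-averaging pools counts across classes: ΣTP=781, ΣFP=510, ΣFN=510.
Micro-precision = TP/(TP+FP) on pooled counts = 0.6050 (equals overall accuracy in single-label multiclass).

0.6050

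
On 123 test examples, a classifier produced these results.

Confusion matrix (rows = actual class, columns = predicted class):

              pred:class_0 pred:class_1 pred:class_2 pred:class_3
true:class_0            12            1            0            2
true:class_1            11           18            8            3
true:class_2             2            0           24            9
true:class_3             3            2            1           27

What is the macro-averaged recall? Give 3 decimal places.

Per-class recall (TP/(TP+FN)):
  class_0: TP=12, FN=1+0+2=3 → 12/15 = 0.8000
  class_1: TP=18, FN=11+8+3=22 → 18/40 = 0.4500
  class_2: TP=24, FN=2+0+9=11 → 24/35 = 0.6857
  class_3: TP=27, FN=3+2+1=6 → 27/33 = 0.8182
Macro-recall = mean = (0.8000 + 0.4500 + 0.6857 + 0.8182) / 4 = 0.688

0.688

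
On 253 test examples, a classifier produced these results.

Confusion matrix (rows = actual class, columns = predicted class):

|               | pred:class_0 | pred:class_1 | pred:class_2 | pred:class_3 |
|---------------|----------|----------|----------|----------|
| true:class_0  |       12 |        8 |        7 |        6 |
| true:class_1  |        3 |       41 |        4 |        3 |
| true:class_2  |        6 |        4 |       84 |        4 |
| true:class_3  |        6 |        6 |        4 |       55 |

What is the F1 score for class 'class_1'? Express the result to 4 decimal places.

One-vs-rest for 'class_1': TP = diagonal; FP = other classes predicted 'class_1'; FN = 'class_1' predicted as other.
F1 score = 2·TP/(2·TP+FP+FN).
class_1: TP=41, FP=8+4+6=18, FN=3+4+3=10 → 82/110 = 0.74545

0.7455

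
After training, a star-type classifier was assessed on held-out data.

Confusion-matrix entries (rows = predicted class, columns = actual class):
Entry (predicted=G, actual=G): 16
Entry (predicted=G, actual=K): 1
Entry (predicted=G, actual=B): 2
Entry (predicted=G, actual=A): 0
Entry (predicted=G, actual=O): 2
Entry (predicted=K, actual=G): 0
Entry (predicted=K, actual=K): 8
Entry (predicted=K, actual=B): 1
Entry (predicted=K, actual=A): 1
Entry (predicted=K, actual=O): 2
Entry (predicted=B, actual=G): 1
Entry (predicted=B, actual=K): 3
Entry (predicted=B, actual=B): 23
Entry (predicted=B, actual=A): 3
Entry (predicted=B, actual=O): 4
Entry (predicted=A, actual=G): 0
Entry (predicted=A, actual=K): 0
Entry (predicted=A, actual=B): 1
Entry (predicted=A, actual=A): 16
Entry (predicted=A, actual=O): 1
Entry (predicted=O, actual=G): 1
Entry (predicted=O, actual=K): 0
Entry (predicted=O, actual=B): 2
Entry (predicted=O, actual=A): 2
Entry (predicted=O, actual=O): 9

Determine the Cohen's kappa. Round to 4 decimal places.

Observed agreement pₒ = trace/N = 72/99 = 0.72727
Expected agreement pₑ = Σ (rowᵢ·colᵢ)/N² = (18·21 + 12·12 + 29·34 + 22·18 + 18·14)/99² = 0.21998
κ = (pₒ − pₑ)/(1 − pₑ) = (0.72727 − 0.21998)/(1 − 0.21998) = 0.6504

0.6504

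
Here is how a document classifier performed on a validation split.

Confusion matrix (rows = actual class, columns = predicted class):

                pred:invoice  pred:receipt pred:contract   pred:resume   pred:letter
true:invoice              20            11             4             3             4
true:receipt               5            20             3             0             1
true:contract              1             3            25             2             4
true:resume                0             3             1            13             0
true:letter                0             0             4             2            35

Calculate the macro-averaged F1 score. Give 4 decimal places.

Per-class F1 score (2·TP/(2·TP+FP+FN)):
  invoice: TP=20, FP=5+1+0+0=6, FN=11+4+3+4=22 → 40/68 = 0.58824
  receipt: TP=20, FP=11+3+3+0=17, FN=5+3+0+1=9 → 40/66 = 0.60606
  contract: TP=25, FP=4+3+1+4=12, FN=1+3+2+4=10 → 50/72 = 0.69444
  resume: TP=13, FP=3+0+2+2=7, FN=0+3+1+0=4 → 26/37 = 0.70270
  letter: TP=35, FP=4+1+4+0=9, FN=0+0+4+2=6 → 70/85 = 0.82353
Macro-F1 score = mean = (0.58824 + 0.60606 + 0.69444 + 0.70270 + 0.82353) / 5 = 0.6830

0.6830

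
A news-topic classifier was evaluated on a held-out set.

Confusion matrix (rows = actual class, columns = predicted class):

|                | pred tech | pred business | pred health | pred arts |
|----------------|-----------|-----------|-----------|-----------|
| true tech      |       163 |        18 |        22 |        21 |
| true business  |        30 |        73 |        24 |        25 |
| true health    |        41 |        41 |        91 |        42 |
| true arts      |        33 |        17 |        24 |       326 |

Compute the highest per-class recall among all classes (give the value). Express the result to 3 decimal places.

Per-class recall (TP/(TP+FN)):
  tech: TP=163, FN=18+22+21=61 → 163/224 = 0.7277
  business: TP=73, FN=30+24+25=79 → 73/152 = 0.4803
  health: TP=91, FN=41+41+42=124 → 91/215 = 0.4233
  arts: TP=326, FN=33+17+24=74 → 326/400 = 0.8150
Highest is class 'arts' with recall = 0.815.

0.815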